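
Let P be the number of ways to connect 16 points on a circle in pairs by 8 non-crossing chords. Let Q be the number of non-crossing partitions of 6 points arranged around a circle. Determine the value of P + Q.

1562

Non-crossing perfect matchings of 2n points on a circle are counted by C_n; with 16 points, n = 8. So P = C_8 = 1430.
Non-crossing partitions of an n-element set are counted by C_n; here n = 6. So Q = C_6 = 132.
P + Q = 1430 + 132 = 1562.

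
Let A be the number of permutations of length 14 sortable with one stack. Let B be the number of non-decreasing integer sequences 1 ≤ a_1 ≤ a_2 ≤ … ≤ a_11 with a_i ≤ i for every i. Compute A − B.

2615654

Stack-sortable permutations are exactly the 231-avoiding ones, counted by C_n; here n = 14. So A = C_14 = 2674440.
Weakly increasing sequences with a_i ≤ i biject with Dyck paths of semilength 11, so there are C_11. So B = C_11 = 58786.
A − B = 2674440 − 58786 = 2615654.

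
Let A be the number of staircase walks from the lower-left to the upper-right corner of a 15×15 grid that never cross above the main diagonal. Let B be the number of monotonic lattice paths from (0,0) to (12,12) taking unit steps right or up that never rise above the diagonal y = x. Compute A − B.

9486833

Monotone paths in an n×n grid that stay weakly below the diagonal are counted by C_n; here n = 15. So A = C_15 = 9694845.
Monotone paths in an n×n grid that stay weakly below the diagonal are counted by C_n; here n = 12. So B = C_12 = 208012.
A − B = 9694845 − 208012 = 9486833.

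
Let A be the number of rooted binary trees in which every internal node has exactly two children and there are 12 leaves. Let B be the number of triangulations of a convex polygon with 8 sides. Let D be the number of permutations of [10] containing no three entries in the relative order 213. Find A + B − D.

42122

Full binary trees with 12 leaves have 12−1 = 11 internal nodes, so there are C_11 of them. So A = C_11 = 58786.
A convex 8-gon is triangulated into 6 triangles, and the number of such triangulations is the Catalan number C_{8−2} = C_6. So B = C_6 = 132.
Permutations of [n] avoiding any single length-3 pattern are counted by C_n; here n = 10. So D = C_10 = 16796.
A + B − D = 58786 + 132 − 16796 = 42122.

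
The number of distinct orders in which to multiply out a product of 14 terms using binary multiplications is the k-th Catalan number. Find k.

13

Ways to associate a product of 14 factors correspond to binary trees on 14 leaves, so the count is C_13.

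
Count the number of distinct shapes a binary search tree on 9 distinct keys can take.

Rooted binary trees with 9 nodes (each child slot possibly empty) number C_9.
C_9 = C(18,9)/10 = 48620/10 = 4862.

4862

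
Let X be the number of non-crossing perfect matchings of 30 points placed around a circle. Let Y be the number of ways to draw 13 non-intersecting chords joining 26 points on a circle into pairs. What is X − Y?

Pairing 30 circle points by 15 non-crossing chords gives C_15 matchings. So X = C_15 = 9694845.
Non-crossing perfect matchings of 2n points on a circle are counted by C_n; with 26 points, n = 13. So Y = C_13 = 742900.
X − Y = 9694845 − 742900 = 8951945.

8951945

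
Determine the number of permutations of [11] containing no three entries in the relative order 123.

58786

Permutations of [n] avoiding any single length-3 pattern are counted by C_n; here n = 11.
C_11 = C(22,11)/12 = 705432/12 = 58786.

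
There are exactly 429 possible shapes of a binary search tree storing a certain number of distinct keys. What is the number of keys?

7

Binary search tree shapes on n keys are counted by C_n. The Catalan number equal to 429 is C_7.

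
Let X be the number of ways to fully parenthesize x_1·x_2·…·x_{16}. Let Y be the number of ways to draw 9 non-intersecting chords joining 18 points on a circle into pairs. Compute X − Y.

9689983

Bracketing 16 factors into binary products is counted by C_{16−1} = C_15. So X = C_15 = 9694845.
Non-crossing perfect matchings of 2n points on a circle are counted by C_n; with 18 points, n = 9. So Y = C_9 = 4862.
X − Y = 9694845 − 4862 = 9689983.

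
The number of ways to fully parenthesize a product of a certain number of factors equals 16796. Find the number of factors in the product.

Parenthesizations of m factors are counted by C_{m−1}. Since C_10 = 16796, the index is 10.
So the index is 10, and the number of factors is 10 + 1 = 11.

11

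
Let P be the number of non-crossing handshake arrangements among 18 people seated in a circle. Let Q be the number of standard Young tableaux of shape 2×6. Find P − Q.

4730

With 18 = 2·9 people, non-crossing handshake pairings are non-crossing perfect matchings on a circle, counted by C_9. So P = C_9 = 4862.
By the hook-length formula (or a Dyck-path bijection), SYT of shape 2×6 number C_6. So Q = C_6 = 132.
P − Q = 4862 − 132 = 4730.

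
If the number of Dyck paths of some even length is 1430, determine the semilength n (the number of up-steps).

Dyck paths of semilength n are counted by C_n. Since C_8 = 1430, the index is 8.

8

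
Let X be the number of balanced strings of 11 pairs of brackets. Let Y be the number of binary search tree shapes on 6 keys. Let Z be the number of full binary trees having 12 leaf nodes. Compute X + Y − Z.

Balanced strings of n pairs of brackets are counted by C_n; here n = 11. So X = C_11 = 58786.
There are C_n binary search tree shapes on n keys; with n = 6 that is C_6. So Y = C_6 = 132.
Full binary trees with 12 leaves have 12−1 = 11 internal nodes, so there are C_11 of them. So Z = C_11 = 58786.
X + Y − Z = 58786 + 132 − 58786 = 132.

132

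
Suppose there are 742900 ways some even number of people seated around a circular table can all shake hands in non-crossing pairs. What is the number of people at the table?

Non-crossing handshake pairings of 2n people are counted by C_n; 742900 = C_13.
So n = 13, and there are 2n = 26 people.

26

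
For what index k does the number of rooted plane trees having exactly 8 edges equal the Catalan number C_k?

Rooted ordered trees with n edges are counted by C_n; here n = 8.

8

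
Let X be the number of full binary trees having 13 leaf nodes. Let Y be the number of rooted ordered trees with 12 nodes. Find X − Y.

149226

A full binary tree with L leaves has L−1 internal nodes and is counted by C_{L−1}; L = 13 gives C_12. So X = C_12 = 208012.
Rooted ordered (plane) trees on m nodes have m−1 edges and are counted by C_{m−1}; m = 12 gives C_11. So Y = C_11 = 58786.
X − Y = 208012 − 58786 = 149226.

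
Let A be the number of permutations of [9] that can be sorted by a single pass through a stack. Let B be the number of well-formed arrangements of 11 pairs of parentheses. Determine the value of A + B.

Stack-sortable permutations are exactly the 231-avoiding ones, counted by C_n; here n = 9. So A = C_9 = 4862.
With 11 pairs the number of balanced bracket strings is the Catalan number C_11. So B = C_11 = 58786.
A + B = 4862 + 58786 = 63648.

63648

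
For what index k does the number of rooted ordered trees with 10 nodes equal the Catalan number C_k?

9

Rooted ordered (plane) trees on m nodes have m−1 edges and are counted by C_{m−1}; m = 10 gives C_9.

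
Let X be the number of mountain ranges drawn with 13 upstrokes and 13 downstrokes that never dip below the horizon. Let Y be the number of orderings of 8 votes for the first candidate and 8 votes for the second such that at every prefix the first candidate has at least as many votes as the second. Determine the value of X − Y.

741470

A Dyck path with 13 up-steps and 13 down-steps has semilength 13, so there are C_13 of them. So X = C_13 = 742900.
Reading a vote for the leader as '(' and for the other as ')' turns such a sequence into a balanced string of 8 pairs, so the count is C_8. So Y = C_8 = 1430.
X − Y = 742900 − 1430 = 741470.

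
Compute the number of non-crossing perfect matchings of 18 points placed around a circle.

Pairing 18 circle points by 9 non-crossing chords gives C_9 matchings.
C_9 = C(18,9)/10 = 48620/10 = 4862.

4862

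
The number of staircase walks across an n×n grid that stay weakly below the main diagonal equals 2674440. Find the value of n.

14

Such diagonal-avoiding paths in an n×n grid are counted by C_n. Since C_14 = 2674440, the index is 14.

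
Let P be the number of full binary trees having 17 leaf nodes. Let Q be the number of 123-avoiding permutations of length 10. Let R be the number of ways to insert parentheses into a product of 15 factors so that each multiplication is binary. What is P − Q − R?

A full binary tree with L leaves has L−1 internal nodes and is counted by C_{L−1}; L = 17 gives C_16. So P = C_16 = 35357670.
For any fixed pattern of length 3, the pattern-avoiding permutations of [10] number C_10. So Q = C_10 = 16796.
Ways to associate a product of 15 factors correspond to binary trees on 15 leaves, so the count is C_14. So R = C_14 = 2674440.
P − Q − R = 35357670 − 16796 − 2674440 = 32666434.

32666434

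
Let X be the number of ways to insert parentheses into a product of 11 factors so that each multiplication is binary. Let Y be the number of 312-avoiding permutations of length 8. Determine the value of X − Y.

15366

Parenthesizations of m factors correspond to full binary trees with m leaves, counted by C_{m−1}; m = 11 gives C_10. So X = C_10 = 16796.
Permutations of [n] avoiding any single length-3 pattern are counted by C_n; here n = 8. So Y = C_8 = 1430.
X − Y = 16796 − 1430 = 15366.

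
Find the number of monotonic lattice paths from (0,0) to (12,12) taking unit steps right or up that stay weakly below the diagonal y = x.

Monotone paths in an n×n grid that stay weakly below the diagonal are counted by C_n; here n = 12.
C_12 = C_11 · 2(2·11+1)/(11+2) = 58786 · 46/13 = 208012.

208012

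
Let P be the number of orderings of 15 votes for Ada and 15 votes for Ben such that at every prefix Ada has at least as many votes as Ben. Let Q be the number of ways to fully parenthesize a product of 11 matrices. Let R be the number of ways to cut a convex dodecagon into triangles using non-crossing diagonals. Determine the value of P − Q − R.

9661253

Reading a vote for the leader as '(' and for the other as ')' turns such a sequence into a balanced string of 15 pairs, so the count is C_15. So P = C_15 = 9694845.
Bracketing 11 factors into binary products is counted by C_{11−1} = C_10. So Q = C_10 = 16796.
Triangulations of a convex m-gon are counted by C_{m−2}; with m = 12 this is C_10. So R = C_10 = 16796.
P − Q − R = 9694845 − 16796 − 16796 = 9661253.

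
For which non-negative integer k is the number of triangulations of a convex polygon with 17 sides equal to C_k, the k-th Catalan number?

Triangulations of a convex m-gon are counted by C_{m−2}; with m = 17 this is C_15.

15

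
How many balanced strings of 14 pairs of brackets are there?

2674440

With 14 pairs the number of balanced bracket strings is the Catalan number C_14.
C_14 = C_13 · 2(2·13+1)/(13+2) = 742900 · 54/15 = 2674440.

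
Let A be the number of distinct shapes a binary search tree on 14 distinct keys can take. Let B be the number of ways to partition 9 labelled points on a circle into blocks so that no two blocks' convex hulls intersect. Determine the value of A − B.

2669578

Rooted binary trees with 14 nodes (each child slot possibly empty) number C_14. So A = C_14 = 2674440.
The non-crossing partitions of [9] form a lattice of size C_9. So B = C_9 = 4862.
A − B = 2674440 − 4862 = 2669578.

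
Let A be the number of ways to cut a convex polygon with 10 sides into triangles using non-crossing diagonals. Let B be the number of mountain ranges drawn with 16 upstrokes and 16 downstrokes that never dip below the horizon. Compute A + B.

A convex 10-gon is triangulated into 8 triangles, and the number of such triangulations is the Catalan number C_{10−2} = C_8. So A = C_8 = 1430.
Dyck paths of semilength n (length 2n) are counted by C_n; here n = 16. So B = C_16 = 35357670.
A + B = 1430 + 35357670 = 35359100.

35359100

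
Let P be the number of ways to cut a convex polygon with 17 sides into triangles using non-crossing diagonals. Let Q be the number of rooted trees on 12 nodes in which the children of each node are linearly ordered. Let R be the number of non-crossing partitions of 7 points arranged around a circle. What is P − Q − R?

A convex 17-gon is triangulated into 15 triangles, and the number of such triangulations is the Catalan number C_{17−2} = C_15. So P = C_15 = 9694845.
Rooted ordered (plane) trees on m nodes have m−1 edges and are counted by C_{m−1}; m = 12 gives C_11. So Q = C_11 = 58786.
The non-crossing partitions of [7] form a lattice of size C_7. So R = C_7 = 429.
P − Q − R = 9694845 − 58786 − 429 = 9635630.

9635630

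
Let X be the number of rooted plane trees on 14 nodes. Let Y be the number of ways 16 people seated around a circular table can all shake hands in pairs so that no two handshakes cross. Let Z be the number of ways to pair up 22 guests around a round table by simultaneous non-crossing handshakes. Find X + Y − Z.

Rooted ordered (plane) trees on m nodes have m−1 edges and are counted by C_{m−1}; m = 14 gives C_13. So X = C_13 = 742900.
With 16 = 2·8 people, non-crossing handshake pairings are non-crossing perfect matchings on a circle, counted by C_8. So Y = C_8 = 1430.
Non-crossing handshake pairings of 2n people are counted by C_n; 22 people gives n = 11. So Z = C_11 = 58786.
X + Y − Z = 742900 + 1430 − 58786 = 685544.

685544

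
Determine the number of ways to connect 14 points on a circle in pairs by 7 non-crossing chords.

Non-crossing perfect matchings of 2n points on a circle are counted by C_n; with 14 points, n = 7.
C_7 = C_6 · 2(2·6+1)/(6+2) = 132 · 26/8 = 429.

429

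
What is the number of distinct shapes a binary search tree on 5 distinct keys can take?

There are C_n binary search tree shapes on n keys; with n = 5 that is C_5.
C_5 = C(10,5)/6 = 252/6 = 42.

42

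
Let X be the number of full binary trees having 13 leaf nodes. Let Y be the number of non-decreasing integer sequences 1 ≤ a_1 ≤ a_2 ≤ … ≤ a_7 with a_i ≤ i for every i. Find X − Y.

207583

Full binary trees with 13 leaves have 13−1 = 12 internal nodes, so there are C_12 of them. So X = C_12 = 208012.
Such sub-staircase sequences of length n are counted by C_n; here n = 7. So Y = C_7 = 429.
X − Y = 208012 − 429 = 207583.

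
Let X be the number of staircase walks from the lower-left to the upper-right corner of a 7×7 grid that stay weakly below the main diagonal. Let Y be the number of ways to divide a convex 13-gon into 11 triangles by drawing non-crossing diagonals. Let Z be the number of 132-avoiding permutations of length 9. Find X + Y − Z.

54353

Monotone paths in an n×n grid that stay weakly below the diagonal are counted by C_n; here n = 7. So X = C_7 = 429.
Triangulations of a convex m-gon are counted by C_{m−2}; with m = 13 this is C_11. So Y = C_11 = 58786.
Permutations of [n] avoiding any single length-3 pattern are counted by C_n; here n = 9. So Z = C_9 = 4862.
X + Y − Z = 429 + 58786 − 4862 = 54353.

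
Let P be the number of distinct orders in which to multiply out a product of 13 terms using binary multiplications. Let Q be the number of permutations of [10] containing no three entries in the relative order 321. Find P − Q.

191216

Ways to associate a product of 13 factors correspond to binary trees on 13 leaves, so the count is C_12. So P = C_12 = 208012.
Permutations of [n] avoiding any single length-3 pattern are counted by C_n; here n = 10. So Q = C_10 = 16796.
P − Q = 208012 − 16796 = 191216.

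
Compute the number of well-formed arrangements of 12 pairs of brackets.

208012

Balanced strings of n pairs of brackets are counted by C_n; here n = 12.
C_12 = 208012.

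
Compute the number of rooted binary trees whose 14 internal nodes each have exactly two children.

2674440

Full binary trees with n internal nodes are counted by C_n; here n = 14.
C_14 = 2674440.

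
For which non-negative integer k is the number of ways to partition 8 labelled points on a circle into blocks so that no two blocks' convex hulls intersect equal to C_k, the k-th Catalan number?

Non-crossing partitions of an n-element set are counted by C_n; here n = 8.

8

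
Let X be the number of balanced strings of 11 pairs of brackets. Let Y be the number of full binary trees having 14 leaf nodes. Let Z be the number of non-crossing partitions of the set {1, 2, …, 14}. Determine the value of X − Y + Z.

Balanced strings of n pairs of brackets are counted by C_n; here n = 11. So X = C_11 = 58786.
A full binary tree with L leaves has L−1 internal nodes and is counted by C_{L−1}; L = 14 gives C_13. So Y = C_13 = 742900.
The non-crossing partitions of [14] form a lattice of size C_14. So Z = C_14 = 2674440.
X − Y + Z = 58786 − 742900 + 2674440 = 1990326.

1990326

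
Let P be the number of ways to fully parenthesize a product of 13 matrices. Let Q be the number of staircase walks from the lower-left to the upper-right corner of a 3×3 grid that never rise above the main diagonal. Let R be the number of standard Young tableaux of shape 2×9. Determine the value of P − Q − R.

203145

Parenthesizations of m factors correspond to full binary trees with m leaves, counted by C_{m−1}; m = 13 gives C_12. So P = C_12 = 208012.
Monotone paths in an n×n grid that stay weakly below the diagonal are counted by C_n; here n = 3. So Q = C_3 = 5.
By the hook-length formula (or a Dyck-path bijection), SYT of shape 2×9 number C_9. So R = C_9 = 4862.
P − Q − R = 208012 − 5 − 4862 = 203145.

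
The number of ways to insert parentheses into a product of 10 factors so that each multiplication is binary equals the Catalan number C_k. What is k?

9

Ways to associate a product of 10 factors correspond to binary trees on 10 leaves, so the count is C_9.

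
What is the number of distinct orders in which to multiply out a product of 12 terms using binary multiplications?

Ways to associate a product of 12 factors correspond to binary trees on 12 leaves, so the count is C_11.
C_11 = C_10 · 2(2·10+1)/(10+2) = 16796 · 42/12 = 58786.

58786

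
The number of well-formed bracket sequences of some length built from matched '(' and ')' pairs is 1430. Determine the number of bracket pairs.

8

Balanced strings of n bracket-pairs are counted by C_n; 1430 = C_8.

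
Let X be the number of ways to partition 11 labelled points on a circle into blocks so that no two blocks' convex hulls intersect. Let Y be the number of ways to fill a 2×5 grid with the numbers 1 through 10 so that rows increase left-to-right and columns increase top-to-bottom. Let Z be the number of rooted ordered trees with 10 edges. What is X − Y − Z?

41948

Non-crossing partitions of an n-element set are counted by C_n; here n = 11. So X = C_11 = 58786.
Standard Young tableaux of shape 2×n are counted by C_n; here n = 5. So Y = C_5 = 42.
A rooted plane tree with 10 edges has 11 nodes, and the count is C_10. So Z = C_10 = 16796.
X − Y − Z = 58786 − 42 − 16796 = 41948.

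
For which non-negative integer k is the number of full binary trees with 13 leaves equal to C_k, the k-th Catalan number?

12

Full binary trees with 13 leaves have 13−1 = 12 internal nodes, so there are C_12 of them.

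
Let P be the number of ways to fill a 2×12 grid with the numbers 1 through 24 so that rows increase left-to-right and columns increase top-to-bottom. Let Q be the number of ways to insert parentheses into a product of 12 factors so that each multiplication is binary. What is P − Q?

Standard Young tableaux of shape 2×n are counted by C_n; here n = 12. So P = C_12 = 208012.
Ways to associate a product of 12 factors correspond to binary trees on 12 leaves, so the count is C_11. So Q = C_11 = 58786.
P − Q = 208012 − 58786 = 149226.

149226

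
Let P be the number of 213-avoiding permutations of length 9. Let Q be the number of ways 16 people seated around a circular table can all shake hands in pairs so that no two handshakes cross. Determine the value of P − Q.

3432

For any fixed pattern of length 3, the pattern-avoiding permutations of [9] number C_9. So P = C_9 = 4862.
Non-crossing handshake pairings of 2n people are counted by C_n; 16 people gives n = 8. So Q = C_8 = 1430.
P − Q = 4862 − 1430 = 3432.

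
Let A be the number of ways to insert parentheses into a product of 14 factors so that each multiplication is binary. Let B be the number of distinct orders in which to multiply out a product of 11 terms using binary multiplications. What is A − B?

726104

Ways to associate a product of 14 factors correspond to binary trees on 14 leaves, so the count is C_13. So A = C_13 = 742900.
Bracketing 11 factors into binary products is counted by C_{11−1} = C_10. So B = C_10 = 16796.
A − B = 742900 − 16796 = 726104.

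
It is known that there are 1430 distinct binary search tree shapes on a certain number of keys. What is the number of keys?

Binary search tree shapes on n keys are counted by C_n. Since C_8 = 1430, the index is 8.

8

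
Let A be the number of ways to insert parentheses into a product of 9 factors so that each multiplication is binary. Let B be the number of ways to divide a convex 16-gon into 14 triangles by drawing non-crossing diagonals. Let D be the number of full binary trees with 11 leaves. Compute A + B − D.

2659074

Bracketing 9 factors into binary products is counted by C_{9−1} = C_8. So A = C_8 = 1430.
Triangulations of a convex m-gon are counted by C_{m−2}; with m = 16 this is C_14. So B = C_14 = 2674440.
Full binary trees with 11 leaves have 11−1 = 10 internal nodes, so there are C_10 of them. So D = C_10 = 16796.
A + B − D = 1430 + 2674440 − 16796 = 2659074.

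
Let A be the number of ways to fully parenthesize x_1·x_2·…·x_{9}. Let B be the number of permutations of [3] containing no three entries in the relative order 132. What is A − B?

Bracketing 9 factors into binary products is counted by C_{9−1} = C_8. So A = C_8 = 1430.
Permutations of [n] avoiding any single length-3 pattern are counted by C_n; here n = 3. So B = C_3 = 5.
A − B = 1430 − 5 = 1425.

1425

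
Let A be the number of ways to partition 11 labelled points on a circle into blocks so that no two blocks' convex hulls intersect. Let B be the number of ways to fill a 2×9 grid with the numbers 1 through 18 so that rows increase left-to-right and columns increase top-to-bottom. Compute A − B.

53924

Non-crossing partitions of an n-element set are counted by C_n; here n = 11. So A = C_11 = 58786.
By the hook-length formula (or a Dyck-path bijection), SYT of shape 2×9 number C_9. So B = C_9 = 4862.
A − B = 58786 − 4862 = 53924.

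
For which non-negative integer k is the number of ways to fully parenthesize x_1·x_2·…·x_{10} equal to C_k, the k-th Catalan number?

Bracketing 10 factors into binary products is counted by C_{10−1} = C_9.

9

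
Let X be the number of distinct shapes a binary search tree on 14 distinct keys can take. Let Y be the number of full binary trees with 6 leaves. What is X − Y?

Binary trees (left/right distinguished) on n nodes are counted by C_n; here n = 14. So X = C_14 = 2674440.
A full binary tree with L leaves has L−1 internal nodes and is counted by C_{L−1}; L = 6 gives C_5. So Y = C_5 = 42.
X − Y = 2674440 − 42 = 2674398.

2674398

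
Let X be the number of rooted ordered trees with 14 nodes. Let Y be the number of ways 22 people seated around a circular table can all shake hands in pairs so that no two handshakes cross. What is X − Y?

684114

A rooted plane tree on 14 nodes has 13 edges, and such trees are counted by C_13. So X = C_13 = 742900.
Non-crossing handshake pairings of 2n people are counted by C_n; 22 people gives n = 11. So Y = C_11 = 58786.
X − Y = 742900 − 58786 = 684114.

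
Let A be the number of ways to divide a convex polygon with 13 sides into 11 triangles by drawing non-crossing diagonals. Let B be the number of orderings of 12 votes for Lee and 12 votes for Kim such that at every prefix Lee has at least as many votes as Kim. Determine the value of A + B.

A convex 13-gon is triangulated into 11 triangles, and the number of such triangulations is the Catalan number C_{13−2} = C_11. So A = C_11 = 58786.
Reading a vote for the leader as '(' and for the other as ')' turns such a sequence into a balanced string of 12 pairs, so the count is C_12. So B = C_12 = 208012.
A + B = 58786 + 208012 = 266798.

266798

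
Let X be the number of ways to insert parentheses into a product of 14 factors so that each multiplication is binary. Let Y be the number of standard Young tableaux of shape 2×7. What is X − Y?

742471

Ways to associate a product of 14 factors correspond to binary trees on 14 leaves, so the count is C_13. So X = C_13 = 742900.
By the hook-length formula (or a Dyck-path bijection), SYT of shape 2×7 number C_7. So Y = C_7 = 429.
X − Y = 742900 − 429 = 742471.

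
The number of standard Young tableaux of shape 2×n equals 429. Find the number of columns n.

Standard Young tableaux of shape 2×n are counted by C_n, and C_7 = 429.

7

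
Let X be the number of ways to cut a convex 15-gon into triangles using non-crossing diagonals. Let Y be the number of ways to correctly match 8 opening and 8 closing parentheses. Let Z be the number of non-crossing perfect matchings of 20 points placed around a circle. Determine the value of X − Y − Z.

Triangulations of a convex m-gon are counted by C_{m−2}; with m = 15 this is C_13. So X = C_13 = 742900.
With 8 pairs the number of balanced bracket strings is the Catalan number C_8. So Y = C_8 = 1430.
Pairing 20 circle points by 10 non-crossing chords gives C_10 matchings. So Z = C_10 = 16796.
X − Y − Z = 742900 − 1430 − 16796 = 724674.

724674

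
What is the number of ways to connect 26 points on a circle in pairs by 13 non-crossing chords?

742900

Pairing 26 circle points by 13 non-crossing chords gives C_13 matchings.
C_13 = C(26,13)/14 = 10400600/14 = 742900.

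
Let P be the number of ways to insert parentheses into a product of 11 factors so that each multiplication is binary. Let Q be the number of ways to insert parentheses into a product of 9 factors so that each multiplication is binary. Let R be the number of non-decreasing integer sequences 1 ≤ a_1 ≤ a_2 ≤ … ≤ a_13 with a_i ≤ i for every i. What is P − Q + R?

758266

Ways to associate a product of 11 factors correspond to binary trees on 11 leaves, so the count is C_10. So P = C_10 = 16796.
Ways to associate a product of 9 factors correspond to binary trees on 9 leaves, so the count is C_8. So Q = C_8 = 1430.
Such sub-staircase sequences of length n are counted by C_n; here n = 13. So R = C_13 = 742900.
P − Q + R = 16796 − 1430 + 742900 = 758266.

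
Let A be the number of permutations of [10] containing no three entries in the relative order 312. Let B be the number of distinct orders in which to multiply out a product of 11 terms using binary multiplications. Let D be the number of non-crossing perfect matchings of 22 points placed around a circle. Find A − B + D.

Permutations of [n] avoiding any single length-3 pattern are counted by C_n; here n = 10. So A = C_10 = 16796.
Bracketing 11 factors into binary products is counted by C_{11−1} = C_10. So B = C_10 = 16796.
Pairing 22 circle points by 11 non-crossing chords gives C_11 matchings. So D = C_11 = 58786.
A − B + D = 16796 − 16796 + 58786 = 58786.

58786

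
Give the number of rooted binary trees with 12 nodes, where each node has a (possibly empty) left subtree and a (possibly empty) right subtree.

208012

There are C_n binary search tree shapes on n keys; with n = 12 that is C_12.
C_12 = 208012.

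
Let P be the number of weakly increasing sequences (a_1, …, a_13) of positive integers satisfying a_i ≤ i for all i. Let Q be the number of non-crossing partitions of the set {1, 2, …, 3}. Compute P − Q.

Weakly increasing sequences with a_i ≤ i biject with Dyck paths of semilength 13, so there are C_13. So P = C_13 = 742900.
The non-crossing partitions of [3] form a lattice of size C_3. So Q = C_3 = 5.
P − Q = 742900 − 5 = 742895.

742895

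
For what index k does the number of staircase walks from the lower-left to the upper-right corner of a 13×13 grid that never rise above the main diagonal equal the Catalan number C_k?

13

Monotone paths in an n×n grid that stay weakly below the diagonal are counted by C_n; here n = 13.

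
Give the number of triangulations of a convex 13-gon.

58786

The number of triangulations of a 13-gon is the Catalan number C_11 (index = sides − 2).
C_11 = 58786.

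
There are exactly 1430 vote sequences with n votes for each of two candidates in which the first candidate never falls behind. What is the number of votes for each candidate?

8

Such ballot sequences with n votes each are counted by C_n. Since C_8 = 1430, the index is 8.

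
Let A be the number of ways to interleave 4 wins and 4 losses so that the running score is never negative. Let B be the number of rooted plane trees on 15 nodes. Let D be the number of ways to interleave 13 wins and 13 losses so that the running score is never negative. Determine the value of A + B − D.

Reading a vote for the leader as '(' and for the other as ')' turns such a sequence into a balanced string of 4 pairs, so the count is C_4. So A = C_4 = 14.
Rooted ordered (plane) trees on m nodes have m−1 edges and are counted by C_{m−1}; m = 15 gives C_14. So B = C_14 = 2674440.
Reading a vote for the leader as '(' and for the other as ')' turns such a sequence into a balanced string of 13 pairs, so the count is C_13. So D = C_13 = 742900.
A + B − D = 14 + 2674440 − 742900 = 1931554.

1931554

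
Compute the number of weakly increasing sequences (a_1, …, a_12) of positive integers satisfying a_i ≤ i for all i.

208012

Weakly increasing sequences with a_i ≤ i biject with Dyck paths of semilength 12, so there are C_12.
C_12 = C(24,12)/13 = 2704156/13 = 208012.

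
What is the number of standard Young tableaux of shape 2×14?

2674440

By the hook-length formula (or a Dyck-path bijection), SYT of shape 2×14 number C_14.
C_14 = C(28,14)/15 = 40116600/15 = 2674440.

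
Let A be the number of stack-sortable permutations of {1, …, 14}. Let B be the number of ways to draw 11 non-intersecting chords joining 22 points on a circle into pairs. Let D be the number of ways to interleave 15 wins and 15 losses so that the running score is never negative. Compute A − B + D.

Stack-sortable permutations are exactly the 231-avoiding ones, counted by C_n; here n = 14. So A = C_14 = 2674440.
Non-crossing perfect matchings of 2n points on a circle are counted by C_n; with 22 points, n = 11. So B = C_11 = 58786.
Reading a vote for the leader as '(' and for the other as ')' turns such a sequence into a balanced string of 15 pairs, so the count is C_15. So D = C_15 = 9694845.
A − B + D = 2674440 − 58786 + 9694845 = 12310499.

12310499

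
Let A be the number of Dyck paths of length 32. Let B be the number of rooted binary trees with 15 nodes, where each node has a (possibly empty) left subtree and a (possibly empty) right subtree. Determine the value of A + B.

Dyck paths of semilength n (length 2n) are counted by C_n; here n = 16. So A = C_16 = 35357670.
There are C_n binary search tree shapes on n keys; with n = 15 that is C_15. So B = C_15 = 9694845.
A + B = 35357670 + 9694845 = 45052515.

45052515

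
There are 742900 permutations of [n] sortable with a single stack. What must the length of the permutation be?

13

Stack-sortable permutations of [n] are counted by C_n. Since C_13 = 742900, the index is 13.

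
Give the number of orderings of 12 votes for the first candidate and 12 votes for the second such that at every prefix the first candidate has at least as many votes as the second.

Ballot sequences with n votes each where one side never trails are Dyck words, counted by C_n; here n = 12.
C_12 = 208012.

208012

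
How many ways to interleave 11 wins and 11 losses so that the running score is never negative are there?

Ballot sequences with n votes each where one side never trails are Dyck words, counted by C_n; here n = 11.
C_11 = C_10 · 2(2·10+1)/(10+2) = 16796 · 42/12 = 58786.

58786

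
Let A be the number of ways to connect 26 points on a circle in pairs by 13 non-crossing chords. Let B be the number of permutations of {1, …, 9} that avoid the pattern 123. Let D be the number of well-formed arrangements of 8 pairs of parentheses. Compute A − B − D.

Pairing 26 circle points by 13 non-crossing chords gives C_13 matchings. So A = C_13 = 742900.
Permutations of [n] avoiding any single length-3 pattern are counted by C_n; here n = 9. So B = C_9 = 4862.
With 8 pairs the number of balanced bracket strings is the Catalan number C_8. So D = C_8 = 1430.
A − B − D = 742900 − 4862 − 1430 = 736608.

736608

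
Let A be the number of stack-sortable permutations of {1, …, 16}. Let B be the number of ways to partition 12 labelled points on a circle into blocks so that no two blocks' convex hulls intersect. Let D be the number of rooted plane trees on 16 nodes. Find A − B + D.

By Knuth's characterisation, the stack-sortable permutations of length 16 are the 231-avoiders, numbering C_16. So A = C_16 = 35357670.
The non-crossing partitions of [12] form a lattice of size C_12. So B = C_12 = 208012.
A rooted plane tree on 16 nodes has 15 edges, and such trees are counted by C_15. So D = C_15 = 9694845.
A − B + D = 35357670 − 208012 + 9694845 = 44844503.

44844503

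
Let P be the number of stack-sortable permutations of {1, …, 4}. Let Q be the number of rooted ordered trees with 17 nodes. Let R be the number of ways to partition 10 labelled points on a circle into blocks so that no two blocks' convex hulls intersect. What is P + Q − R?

Stack-sortable permutations are exactly the 231-avoiding ones, counted by C_n; here n = 4. So P = C_4 = 14.
Rooted ordered (plane) trees on m nodes have m−1 edges and are counted by C_{m−1}; m = 17 gives C_16. So Q = C_16 = 35357670.
The non-crossing partitions of [10] form a lattice of size C_10. So R = C_10 = 16796.
P + Q − R = 14 + 35357670 − 16796 = 35340888.

35340888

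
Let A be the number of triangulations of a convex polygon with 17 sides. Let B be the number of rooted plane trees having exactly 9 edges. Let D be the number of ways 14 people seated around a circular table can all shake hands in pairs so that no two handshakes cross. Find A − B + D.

9690412

A convex 17-gon is triangulated into 15 triangles, and the number of such triangulations is the Catalan number C_{17−2} = C_15. So A = C_15 = 9694845.
A rooted plane tree with 9 edges has 10 nodes, and the count is C_9. So B = C_9 = 4862.
Non-crossing handshake pairings of 2n people are counted by C_n; 14 people gives n = 7. So D = C_7 = 429.
A − B + D = 9694845 − 4862 + 429 = 9690412.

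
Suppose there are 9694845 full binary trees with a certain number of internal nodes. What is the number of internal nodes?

15

Full binary trees with n internal nodes are counted by C_n, and C_15 = 9694845.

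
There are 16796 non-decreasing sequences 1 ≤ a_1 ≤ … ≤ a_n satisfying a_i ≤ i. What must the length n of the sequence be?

10

Such sub-staircase sequences of length n are counted by C_n. Since C_10 = 16796, the index is 10.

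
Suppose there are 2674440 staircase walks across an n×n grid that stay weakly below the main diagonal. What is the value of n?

Such diagonal-avoiding paths in an n×n grid are counted by C_n; 2674440 = C_14.

14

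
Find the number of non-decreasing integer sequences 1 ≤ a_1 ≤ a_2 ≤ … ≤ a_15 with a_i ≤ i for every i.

Weakly increasing sequences with a_i ≤ i biject with Dyck paths of semilength 15, so there are C_15.
C_15 = C(30,15)/16 = 155117520/16 = 9694845.

9694845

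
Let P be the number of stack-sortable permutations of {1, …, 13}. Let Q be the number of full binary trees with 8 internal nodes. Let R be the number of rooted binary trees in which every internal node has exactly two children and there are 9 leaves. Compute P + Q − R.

Stack-sortable permutations are exactly the 231-avoiding ones, counted by C_n; here n = 13. So P = C_13 = 742900.
Full binary trees with n internal nodes are counted by C_n; here n = 8. So Q = C_8 = 1430.
Full binary trees with 9 leaves have 9−1 = 8 internal nodes, so there are C_8 of them. So R = C_8 = 1430.
P + Q − R = 742900 + 1430 − 1430 = 742900.

742900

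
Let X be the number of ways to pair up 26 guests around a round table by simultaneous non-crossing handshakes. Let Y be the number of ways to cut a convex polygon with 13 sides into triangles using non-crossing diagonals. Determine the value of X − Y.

684114

With 26 = 2·13 people, non-crossing handshake pairings are non-crossing perfect matchings on a circle, counted by C_13. So X = C_13 = 742900.
A convex 13-gon is triangulated into 11 triangles, and the number of such triangulations is the Catalan number C_{13−2} = C_11. So Y = C_11 = 58786.
X − Y = 742900 − 58786 = 684114.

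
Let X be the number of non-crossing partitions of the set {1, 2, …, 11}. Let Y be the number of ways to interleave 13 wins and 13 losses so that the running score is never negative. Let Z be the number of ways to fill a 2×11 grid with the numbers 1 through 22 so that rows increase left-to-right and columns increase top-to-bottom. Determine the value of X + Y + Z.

860472

Non-crossing partitions of an n-element set are counted by C_n; here n = 11. So X = C_11 = 58786.
Ballot sequences with n votes each where one side never trails are Dyck words, counted by C_n; here n = 13. So Y = C_13 = 742900.
By the hook-length formula (or a Dyck-path bijection), SYT of shape 2×11 number C_11. So Z = C_11 = 58786.
X + Y + Z = 58786 + 742900 + 58786 = 860472.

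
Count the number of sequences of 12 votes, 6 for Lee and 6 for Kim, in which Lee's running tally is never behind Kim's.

132

Reading a vote for the leader as '(' and for the other as ')' turns such a sequence into a balanced string of 6 pairs, so the count is C_6.
C_6 = C(12,6)/7 = 924/7 = 132.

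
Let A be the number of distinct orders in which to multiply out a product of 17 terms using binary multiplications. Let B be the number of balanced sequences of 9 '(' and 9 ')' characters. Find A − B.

35352808

Ways to associate a product of 17 factors correspond to binary trees on 17 leaves, so the count is C_16. So A = C_16 = 35357670.
With 9 pairs the number of balanced bracket strings is the Catalan number C_9. So B = C_9 = 4862.
A − B = 35357670 − 4862 = 35352808.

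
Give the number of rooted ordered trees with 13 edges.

A rooted plane tree with 13 edges has 14 nodes, and the count is C_13.
C_13 = C(26,13)/14 = 10400600/14 = 742900.

742900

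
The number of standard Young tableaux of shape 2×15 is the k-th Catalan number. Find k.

By the hook-length formula (or a Dyck-path bijection), SYT of shape 2×15 number C_15.

15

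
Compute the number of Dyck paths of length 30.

A Dyck path with 15 up-steps and 15 down-steps has semilength 15, so there are C_15 of them.
C_15 = 9694845.

9694845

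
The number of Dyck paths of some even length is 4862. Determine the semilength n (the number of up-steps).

9

Dyck paths of semilength n are counted by C_n, and C_9 = 4862.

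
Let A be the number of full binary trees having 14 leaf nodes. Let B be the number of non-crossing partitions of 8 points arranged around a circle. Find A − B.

741470

Full binary trees with 14 leaves have 14−1 = 13 internal nodes, so there are C_13 of them. So A = C_13 = 742900.
The non-crossing partitions of [8] form a lattice of size C_8. So B = C_8 = 1430.
A − B = 742900 − 1430 = 741470.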